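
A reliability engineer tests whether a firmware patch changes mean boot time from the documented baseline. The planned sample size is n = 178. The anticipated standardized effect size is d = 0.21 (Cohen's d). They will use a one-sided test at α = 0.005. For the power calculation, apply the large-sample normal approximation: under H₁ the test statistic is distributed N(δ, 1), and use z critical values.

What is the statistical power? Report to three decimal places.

Power ≈ 0.589

Noncentrality parameter: δ = d·√n = 0.21 × √178 = 2.8017
One-sided α = 0.005 → critical value z_{0.005} = 2.576.
Power = P(Z > 2.576 − δ) = Φ(0.226) = 0.5894.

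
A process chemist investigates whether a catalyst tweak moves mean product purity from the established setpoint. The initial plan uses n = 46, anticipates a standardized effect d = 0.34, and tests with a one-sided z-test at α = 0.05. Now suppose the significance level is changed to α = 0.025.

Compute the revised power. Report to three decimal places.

Power ≈ 0.635

δ = d·√n = 0.34 × √46 = 2.3060 (unchanged). New critical value: z_{0.025} = 1.960.
Revised power = Φ(δ − 1.960) = Φ(0.346) = 0.6353.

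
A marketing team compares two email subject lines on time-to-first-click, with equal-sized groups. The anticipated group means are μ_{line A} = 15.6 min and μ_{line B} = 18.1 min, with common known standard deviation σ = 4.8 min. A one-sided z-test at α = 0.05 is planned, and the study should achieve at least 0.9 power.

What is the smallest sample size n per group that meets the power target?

n = 64 per group

Standardized effect: d = |μ_{line A} − μ_{line B}| / σ = |15.6 − 18.1| / 4.8 = 0.5208
For power 0.9 need Φ(δ − z_{0.05}) = 0.9, so δ = z_{0.05} + z_{0.10} = 1.645 + 1.282 = 2.926.
δ = d·√(n/2) ⇒ n = 2(δ/d)² = 2 × (2.926 / 0.5208)² = 63.14.
Rounding up, n = 64 per group.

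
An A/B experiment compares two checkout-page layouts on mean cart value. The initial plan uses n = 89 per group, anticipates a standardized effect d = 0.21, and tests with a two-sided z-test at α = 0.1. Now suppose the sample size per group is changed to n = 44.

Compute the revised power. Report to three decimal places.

With n = 44 per group: δ = d·√(n/2) = 0.21 × √(44/2) = 0.9850. Critical value z_{0.05} = 1.645.
Revised power = Φ(δ − 1.645) + Φ(−δ − 1.645) = Φ(-0.660) + Φ(-2.630) = 0.2547 + 0.0043 = 0.2589.

Power ≈ 0.259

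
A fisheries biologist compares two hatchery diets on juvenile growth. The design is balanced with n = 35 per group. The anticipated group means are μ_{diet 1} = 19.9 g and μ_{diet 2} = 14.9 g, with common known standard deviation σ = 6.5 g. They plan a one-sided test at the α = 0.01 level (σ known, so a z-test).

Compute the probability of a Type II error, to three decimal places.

β ≈ 0.186

Standardized effect: d = |μ_{diet 1} − μ_{diet 2}| / σ = |19.9 − 14.9| / 6.5 = 0.7692
Noncentrality parameter: δ = d·√(n/2) = 0.7692 × √(35/2) = 3.2179
Critical value for a one-sided test at α = 0.01: z_α = 2.326.
Power = P(Z > 2.326 − δ) = Φ(0.892) = 0.8137.
Type II error: β = 1 − power = 1 − 0.8137 = 0.1863.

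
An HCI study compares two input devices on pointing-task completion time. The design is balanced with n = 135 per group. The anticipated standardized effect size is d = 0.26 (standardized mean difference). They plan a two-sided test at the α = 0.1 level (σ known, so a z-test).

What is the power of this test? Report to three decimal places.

Power ≈ 0.688

Noncentrality parameter: δ = d·√(n/2) = 0.26 × √(135/2) = 2.1361
Two-sided α = 0.1 → critical value z_{0.05} = 1.645.
Power = Φ(δ − 1.645) + Φ(−δ − 1.645) = Φ(0.491) + Φ(-3.781) = 0.6884 + 0.0001 = 0.6885.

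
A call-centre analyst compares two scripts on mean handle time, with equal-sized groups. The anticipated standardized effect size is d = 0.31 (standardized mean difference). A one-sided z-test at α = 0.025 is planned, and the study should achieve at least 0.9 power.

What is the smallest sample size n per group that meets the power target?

n = 219 per group

Set Φ(δ − 1.960) = 0.9; then δ − 1.960 = Φ⁻¹(0.9) = 1.282, giving δ = 3.242.
δ = d·√(n/2) ⇒ n = 2(δ/d)² = 2 × (3.242 / 0.31)² = 218.68.
Round up to the next whole unit.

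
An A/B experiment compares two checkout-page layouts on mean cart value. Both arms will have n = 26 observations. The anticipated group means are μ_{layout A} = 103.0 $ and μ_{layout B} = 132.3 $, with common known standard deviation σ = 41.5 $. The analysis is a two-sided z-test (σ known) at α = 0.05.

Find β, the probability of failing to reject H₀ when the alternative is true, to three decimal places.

Standardized effect: d = |μ_{layout A} − μ_{layout B}| / σ = |103.0 − 132.3| / 41.5 = 0.7060
Noncentrality parameter: δ = d·√(n/2) = 0.7060 × √(26/2) = 2.5456
Two-sided α = 0.05 → critical value z_{0.025} = 1.960.
Power = Φ(δ − 1.960) + Φ(−δ − 1.960) = Φ(0.586) + Φ(-4.506) = 0.7209 + 0.0000 = 0.7209.
Type II error: β = 1 − power = 1 − 0.7209 = 0.2791.

β ≈ 0.279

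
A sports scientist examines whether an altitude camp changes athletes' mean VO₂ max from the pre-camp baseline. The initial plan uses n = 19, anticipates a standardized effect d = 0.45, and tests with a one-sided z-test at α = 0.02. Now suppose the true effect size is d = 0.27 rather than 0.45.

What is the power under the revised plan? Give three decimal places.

With d = 0.27: δ = d·√n = 0.27 × √19 = 1.1769. Critical value z_{0.02} = 2.054.
Revised power = P(Z > 2.054 − δ) = Φ(-0.877) = 0.1903.

Power ≈ 0.190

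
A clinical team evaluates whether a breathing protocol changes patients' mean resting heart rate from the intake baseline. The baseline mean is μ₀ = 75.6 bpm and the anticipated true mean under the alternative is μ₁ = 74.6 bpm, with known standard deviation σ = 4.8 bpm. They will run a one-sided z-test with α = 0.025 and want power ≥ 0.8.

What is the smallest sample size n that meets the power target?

Standardized effect: d = |μ₁ − μ₀| / σ = |74.6 − 75.6| / 4.8 = 0.2083
For power 0.8 need Φ(δ − z_{0.025}) = 0.8, so δ = z_{0.025} + z_{0.20} = 1.960 + 0.842 = 2.802.
δ = d·√n ⇒ n = (δ/d)² = (2.802 / 0.2083)² = 180.84.
Round up to the next whole unit.

n = 181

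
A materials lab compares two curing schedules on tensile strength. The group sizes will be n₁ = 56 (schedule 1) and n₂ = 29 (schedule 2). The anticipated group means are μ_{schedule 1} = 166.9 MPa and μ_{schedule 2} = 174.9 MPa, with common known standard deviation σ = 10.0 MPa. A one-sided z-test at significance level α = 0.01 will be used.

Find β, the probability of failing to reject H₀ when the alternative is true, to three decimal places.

Standardized effect: d = |μ_{schedule 1} − μ_{schedule 2}| / σ = |166.9 − 174.9| / 10.0 = 0.8000
Noncentrality parameter: δ = d / √(1/n₁ + 1/n₂) = 0.8000 / √(1/56 + 1/29) = 3.4968
One-sided α = 0.01 → critical value z_{0.01} = 2.326.
Power = Φ(δ − 2.326) = Φ(1.170) = 0.8791.
Type II error: β = 1 − power = 1 − 0.8791 = 0.1209.

β ≈ 0.121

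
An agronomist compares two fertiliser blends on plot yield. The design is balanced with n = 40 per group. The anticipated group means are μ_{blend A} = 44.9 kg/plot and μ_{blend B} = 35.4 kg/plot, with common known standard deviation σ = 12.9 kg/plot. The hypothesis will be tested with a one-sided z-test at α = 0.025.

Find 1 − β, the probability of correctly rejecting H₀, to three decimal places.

Power ≈ 0.909

Standardized effect: d = |μ_{blend A} − μ_{blend B}| / σ = |44.9 − 35.4| / 12.9 = 0.7364
Noncentrality parameter: δ = d·√(n/2) = 0.7364 × √(40/2) = 3.2934
Critical value for a one-sided test at α = 0.025: z_α = 1.960.
Power = Φ(δ − 1.960) = Φ(1.333) = 0.9088.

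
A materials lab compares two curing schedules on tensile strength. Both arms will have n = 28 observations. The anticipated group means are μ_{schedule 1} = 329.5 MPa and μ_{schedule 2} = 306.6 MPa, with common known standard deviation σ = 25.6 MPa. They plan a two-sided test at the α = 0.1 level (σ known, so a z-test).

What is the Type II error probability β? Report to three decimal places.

β ≈ 0.044

Standardized effect: d = |μ_{schedule 1} − μ_{schedule 2}| / σ = |329.5 − 306.6| / 25.6 = 0.8945
Noncentrality parameter: δ = d·√(n/2) = 0.8945 × √(28/2) = 3.3470
Two-sided α = 0.1 → critical value z_{0.05} = 1.645.
Power = Φ(δ − 1.645) + Φ(−δ − 1.645) = Φ(1.702) + Φ(-4.992) = 0.9556 + 0.0000 = 0.9556.
Type II error: β = 1 − power = 1 − 0.9556 = 0.0444.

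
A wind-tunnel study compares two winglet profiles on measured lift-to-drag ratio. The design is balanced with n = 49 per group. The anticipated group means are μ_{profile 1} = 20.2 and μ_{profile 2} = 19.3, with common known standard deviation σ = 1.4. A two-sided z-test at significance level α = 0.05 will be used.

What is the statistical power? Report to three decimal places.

Power ≈ 0.889

Standardized effect: d = |μ_{profile 1} − μ_{profile 2}| / σ = |20.2 − 19.3| / 1.4 = 0.6429
Noncentrality parameter: δ = d·√(n/2) = 0.6429 × √(49/2) = 3.1820
Two-sided α = 0.05 → critical value z_{0.025} = 1.960.
Power = Φ(δ − 1.960) + Φ(−δ − 1.960) = Φ(1.222) + Φ(-5.142) = 0.8891 + 0.0000 = 0.8891.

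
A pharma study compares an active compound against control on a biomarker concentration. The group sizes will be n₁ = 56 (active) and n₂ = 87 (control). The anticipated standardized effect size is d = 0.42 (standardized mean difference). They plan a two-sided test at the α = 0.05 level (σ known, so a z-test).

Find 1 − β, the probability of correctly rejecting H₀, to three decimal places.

Noncentrality parameter: δ = d / √(1/n₁ + 1/n₂) = 0.42 / √(1/56 + 1/87) = 2.4515
Critical value for a two-sided test at α = 0.05: z_{α/2} = 1.960.
Power = Φ(δ − 1.960) + Φ(−δ − 1.960) = Φ(0.492) + Φ(-4.411) = 0.6885 + 0.0000 = 0.6885.

Power ≈ 0.688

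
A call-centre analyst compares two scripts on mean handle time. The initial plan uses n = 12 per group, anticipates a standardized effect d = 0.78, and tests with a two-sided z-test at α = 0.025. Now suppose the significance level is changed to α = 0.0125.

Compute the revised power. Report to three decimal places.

δ = d·√(n/2) = 0.78 × √(12/2) = 1.9106 (unchanged). New critical value: z_{0.0063} = 2.498.
Revised power = Φ(δ − 2.498) + Φ(−δ − 2.498) = Φ(-0.587) + Φ(-4.408) = 0.2786 + 0.0000 = 0.2786.

Power ≈ 0.279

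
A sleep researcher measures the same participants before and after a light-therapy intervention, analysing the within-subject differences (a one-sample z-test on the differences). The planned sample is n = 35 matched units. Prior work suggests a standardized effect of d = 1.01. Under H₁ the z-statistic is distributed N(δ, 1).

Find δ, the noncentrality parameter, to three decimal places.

δ ≈ 5.975

The noncentrality parameter scales effect size by the design's sample-size factor: δ = d·√n = 1.01 × √35 = 5.9752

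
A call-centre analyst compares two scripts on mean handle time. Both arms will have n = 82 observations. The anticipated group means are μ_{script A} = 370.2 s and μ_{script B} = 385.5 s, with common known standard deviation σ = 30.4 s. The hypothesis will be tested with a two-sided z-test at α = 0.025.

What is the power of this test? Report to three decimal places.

Power ≈ 0.837

Standardized effect: d = |μ_{script A} − μ_{script B}| / σ = |370.2 − 385.5| / 30.4 = 0.5033
Noncentrality parameter: δ = d·√(n/2) = 0.5033 × √(82/2) = 3.2226
Two-sided α = 0.025 → critical value z_{0.0125} = 2.241.
Power = Φ(δ − 2.241) + Φ(−δ − 2.241) = Φ(0.981) + Φ(-5.464) = 0.8368 + 0.0000 = 0.8368.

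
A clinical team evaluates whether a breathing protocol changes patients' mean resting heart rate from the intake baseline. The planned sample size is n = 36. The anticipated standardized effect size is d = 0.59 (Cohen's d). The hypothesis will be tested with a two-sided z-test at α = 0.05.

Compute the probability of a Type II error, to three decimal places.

Noncentrality parameter: δ = d·√n = 0.59 × √36 = 3.5400
Critical value for a two-sided test at α = 0.05: z_{α/2} = 1.960.
Power = Φ(δ − 1.960) + Φ(−δ − 1.960) = Φ(1.580) + Φ(-5.500) = 0.9430 + 0.0000 = 0.9430.
Type II error: β = 1 − power = 1 − 0.9430 = 0.0570.

β ≈ 0.057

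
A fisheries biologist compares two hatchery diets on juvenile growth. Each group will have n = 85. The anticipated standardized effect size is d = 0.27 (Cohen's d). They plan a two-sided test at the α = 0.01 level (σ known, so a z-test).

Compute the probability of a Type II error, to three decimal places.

β ≈ 0.793

Noncentrality parameter: δ = d·√(n/2) = 0.27 × √(85/2) = 1.7602
Critical value for a two-sided test at α = 0.01: z_{α/2} = 2.576.
Power = Φ(δ − 2.576) + Φ(−δ − 2.576) = Φ(-0.816) + Φ(-4.336) = 0.2074 + 0.0000 = 0.2074.
Type II error: β = 1 − power = 1 − 0.2074 = 0.7926.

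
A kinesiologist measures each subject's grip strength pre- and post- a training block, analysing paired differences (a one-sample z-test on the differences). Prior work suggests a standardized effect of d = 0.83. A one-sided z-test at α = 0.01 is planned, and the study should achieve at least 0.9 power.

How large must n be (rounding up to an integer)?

Set Φ(δ − 2.326) = 0.9; then δ − 2.326 = Φ⁻¹(0.9) = 1.282, giving δ = 3.608.
δ = d·√n ⇒ n = (δ/d)² = (3.608 / 0.83)² = 18.90.
Round up to the next whole unit.

n = 19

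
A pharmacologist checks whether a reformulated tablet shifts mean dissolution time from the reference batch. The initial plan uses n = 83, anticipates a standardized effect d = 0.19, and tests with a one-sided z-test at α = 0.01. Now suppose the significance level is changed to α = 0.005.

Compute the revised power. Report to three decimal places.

δ = d·√n = 0.19 × √83 = 1.7310 (unchanged). New critical value: z_{0.005} = 2.576.
Revised power = Φ(δ − 2.576) = Φ(-0.845) = 0.1991.

Power ≈ 0.199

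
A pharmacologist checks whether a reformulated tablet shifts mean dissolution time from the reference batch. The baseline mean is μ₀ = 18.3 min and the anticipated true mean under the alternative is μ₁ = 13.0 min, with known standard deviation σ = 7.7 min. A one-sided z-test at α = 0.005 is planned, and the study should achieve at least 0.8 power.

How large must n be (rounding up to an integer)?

n = 25

Standardized effect: d = |μ₁ − μ₀| / σ = |13.0 − 18.3| / 7.7 = 0.6883
Set Φ(δ − 2.576) = 0.8; then δ − 2.576 = Φ⁻¹(0.8) = 0.842, giving δ = 3.417.
δ = d·√n ⇒ n = (δ/d)² = (3.417 / 0.6883)² = 24.65.
Rounding up, n = 25.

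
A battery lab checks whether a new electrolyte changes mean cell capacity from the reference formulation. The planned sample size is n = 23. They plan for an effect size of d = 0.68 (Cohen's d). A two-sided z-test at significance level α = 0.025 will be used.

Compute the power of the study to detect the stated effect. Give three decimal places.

Power ≈ 0.846

Noncentrality parameter: δ = d·√n = 0.68 × √23 = 3.2612
Critical value for a two-sided test at α = 0.025: z_{α/2} = 2.241.
Power = Φ(δ − 2.241) + Φ(−δ − 2.241) = Φ(1.020) + Φ(-5.503) = 0.8461 + 0.0000 = 0.8461.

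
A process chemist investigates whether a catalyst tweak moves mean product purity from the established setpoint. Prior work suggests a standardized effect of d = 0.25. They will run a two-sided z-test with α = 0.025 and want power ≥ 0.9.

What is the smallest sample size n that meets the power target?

For power 0.9 need Φ(δ − z_{0.0125}) = 0.9, so δ = z_{0.0125} + z_{0.10} = 2.241 + 1.282 = 3.523.
(Ignoring the negligible lower-tail rejection probability gives the usual closed-form inversion.)
δ = d·√n ⇒ n = (δ/d)² = (3.523 / 0.25)² = 198.58.
Rounding up, n = 199.

n = 199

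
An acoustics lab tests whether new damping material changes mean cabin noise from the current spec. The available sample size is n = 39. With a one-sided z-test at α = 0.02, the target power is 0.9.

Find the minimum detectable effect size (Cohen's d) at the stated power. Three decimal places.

d ≈ 0.534

Need Φ(δ − 2.054) = 0.9, so δ = 2.054 + 1.282 = 3.335.
δ = d·√n ⇒ d = δ/√n = 3.335/√39 = 0.5341.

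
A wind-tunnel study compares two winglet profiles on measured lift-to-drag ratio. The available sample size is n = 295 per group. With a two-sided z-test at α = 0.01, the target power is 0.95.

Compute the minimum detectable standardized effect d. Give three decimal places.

Need Φ(δ − 2.576) = 0.95, so δ = 2.576 + 1.645 = 4.221.
(Lower-tail contribution to power is negligible for δ > 0.)
δ = d·√(n/2) ⇒ d = δ/√(n/2) = 4.221/√(295/2) = 0.3475.

d ≈ 0.348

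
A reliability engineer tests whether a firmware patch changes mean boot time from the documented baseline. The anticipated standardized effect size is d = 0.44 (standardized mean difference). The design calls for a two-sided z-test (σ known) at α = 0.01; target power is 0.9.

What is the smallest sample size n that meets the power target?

Set Φ(δ − 2.576) = 0.9; then δ − 2.576 = Φ⁻¹(0.9) = 1.282, giving δ = 3.857.
(Ignoring the negligible lower-tail rejection probability gives the usual closed-form inversion.)
δ = d·√n ⇒ n = (δ/d)² = (3.857 / 0.44)² = 76.86.
Rounding up, n = 77.

n = 77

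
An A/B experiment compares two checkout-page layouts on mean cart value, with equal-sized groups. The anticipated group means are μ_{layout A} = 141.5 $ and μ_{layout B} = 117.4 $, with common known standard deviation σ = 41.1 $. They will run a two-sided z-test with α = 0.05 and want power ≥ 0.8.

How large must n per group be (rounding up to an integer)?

n = 46 per group

Standardized effect: d = |μ_{layout A} − μ_{layout B}| / σ = |141.5 − 117.4| / 41.1 = 0.5864
For power 0.8 need Φ(δ − z_{0.025}) = 0.8, so δ = z_{0.025} + z_{0.20} = 1.960 + 0.842 = 2.802.
(Ignoring the negligible lower-tail rejection probability gives the usual closed-form inversion.)
δ = d·√(n/2) ⇒ n = 2(δ/d)² = 2 × (2.802 / 0.5864)² = 45.65.
Rounding up, n = 46 per group.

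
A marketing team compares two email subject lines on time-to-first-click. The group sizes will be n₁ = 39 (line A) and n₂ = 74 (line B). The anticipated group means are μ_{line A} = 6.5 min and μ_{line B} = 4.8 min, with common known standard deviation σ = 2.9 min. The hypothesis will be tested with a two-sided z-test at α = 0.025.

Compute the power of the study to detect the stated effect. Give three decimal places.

Standardized effect: d = |μ_{line A} − μ_{line B}| / σ = |6.5 − 4.8| / 2.9 = 0.5862
Noncentrality parameter: δ = d / √(1/n₁ + 1/n₂) = 0.5862 / √(1/39 + 1/74) = 2.9625
Two-sided α = 0.025 → critical value z_{0.0125} = 2.241.
Power = Φ(δ − 2.241) + Φ(−δ − 2.241) = Φ(0.721) + Φ(-5.204) = 0.7646 + 0.0000 = 0.7646.

Power ≈ 0.765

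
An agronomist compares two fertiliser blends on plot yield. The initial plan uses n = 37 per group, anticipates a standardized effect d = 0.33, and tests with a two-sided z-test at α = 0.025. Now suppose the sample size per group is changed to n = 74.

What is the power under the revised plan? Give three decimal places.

With n = 74 per group: δ = d·√(n/2) = 0.33 × √(74/2) = 2.0073. Critical value z_{0.0125} = 2.241.
Revised power = Φ(δ − 2.241) + Φ(−δ − 2.241) = Φ(-0.234) + Φ(-4.249) = 0.4075 + 0.0000 = 0.4075.

Power ≈ 0.407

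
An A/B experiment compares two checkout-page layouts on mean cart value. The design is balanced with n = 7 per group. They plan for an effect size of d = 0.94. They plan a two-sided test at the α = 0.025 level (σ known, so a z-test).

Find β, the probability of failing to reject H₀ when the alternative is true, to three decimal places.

Noncentrality parameter: δ = d·√(n/2) = 0.94 × √(7/2) = 1.7586
Critical value for a two-sided test at α = 0.025: z_{α/2} = 2.241.
Power = Φ(δ − 2.241) + Φ(−δ − 2.241) = Φ(-0.483) + Φ(-4.000) = 0.3146 + 0.0000 = 0.3146.
Type II error: β = 1 − power = 1 − 0.3146 = 0.6854.

β ≈ 0.685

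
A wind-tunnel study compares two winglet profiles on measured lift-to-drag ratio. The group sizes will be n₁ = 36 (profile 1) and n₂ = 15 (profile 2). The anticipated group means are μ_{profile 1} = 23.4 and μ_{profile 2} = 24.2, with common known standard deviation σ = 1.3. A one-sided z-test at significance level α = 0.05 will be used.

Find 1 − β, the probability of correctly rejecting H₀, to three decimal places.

Power ≈ 0.640

Standardized effect: d = |μ_{profile 1} − μ_{profile 2}| / σ = |23.4 − 24.2| / 1.3 = 0.6154
Noncentrality parameter: δ = d / √(1/n₁ + 1/n₂) = 0.6154 / √(1/36 + 1/15) = 2.0024
Critical value for a one-sided test at α = 0.05: z_α = 1.645.
Power = Φ(δ − 1.645) = Φ(0.358) = 0.6397.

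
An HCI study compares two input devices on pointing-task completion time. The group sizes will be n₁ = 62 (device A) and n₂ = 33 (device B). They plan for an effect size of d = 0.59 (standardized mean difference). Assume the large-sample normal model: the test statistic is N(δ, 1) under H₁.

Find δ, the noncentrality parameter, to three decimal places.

δ = d / √(1/n₁ + 1/n₂) = 0.59 / √(1/62 + 1/33) = 2.7381

δ ≈ 2.738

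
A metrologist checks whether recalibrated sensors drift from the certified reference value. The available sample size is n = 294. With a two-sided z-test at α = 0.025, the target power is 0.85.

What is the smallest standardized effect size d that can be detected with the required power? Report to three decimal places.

Need Φ(δ − 2.241) = 0.85, so δ = 2.241 + 1.036 = 3.278.
(The second rejection-region term Φ(−δ − z_{α/2}) is negligible and dropped.)
δ = d·√n ⇒ d = δ/√n = 3.278/√294 = 0.1912.

d ≈ 0.191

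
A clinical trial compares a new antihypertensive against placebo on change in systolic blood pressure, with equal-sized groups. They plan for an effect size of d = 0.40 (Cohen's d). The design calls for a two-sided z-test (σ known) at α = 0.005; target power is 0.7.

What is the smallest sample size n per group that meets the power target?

n = 139 per group

Set Φ(δ − 2.807) = 0.7; then δ − 2.807 = Φ⁻¹(0.7) = 0.524, giving δ = 3.331.
(The Φ(−δ − z_{α/2}) term is vanishingly small for δ > 0 and is dropped in the standard sample-size formula.)
δ = d·√(n/2) ⇒ n = 2(δ/d)² = 2 × (3.331 / 0.40)² = 138.73.
Round up to the next whole unit.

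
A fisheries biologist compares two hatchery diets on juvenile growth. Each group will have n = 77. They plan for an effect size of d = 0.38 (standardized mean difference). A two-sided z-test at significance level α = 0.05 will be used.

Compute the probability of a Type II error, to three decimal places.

β ≈ 0.345

Noncentrality parameter: δ = d·√(n/2) = 0.38 × √(77/2) = 2.3578
Two-sided α = 0.05 → critical value z_{0.025} = 1.960.
Power = Φ(δ − 1.960) + Φ(−δ − 1.960) = Φ(0.398) + Φ(-4.318) = 0.6546 + 0.0000 = 0.6546.
Type II error: β = 1 − power = 1 − 0.6546 = 0.3454.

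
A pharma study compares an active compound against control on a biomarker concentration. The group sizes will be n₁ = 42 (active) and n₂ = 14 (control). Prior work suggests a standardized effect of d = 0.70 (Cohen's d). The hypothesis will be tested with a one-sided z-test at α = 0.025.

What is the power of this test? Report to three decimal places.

Noncentrality parameter: δ = d / √(1/n₁ + 1/n₂) = 0.70 / √(1/42 + 1/14) = 2.2683
Critical value for a one-sided test at α = 0.025: z_α = 1.960.
Power = Φ(δ − 1.960) = Φ(0.308) = 0.6211.

Power ≈ 0.621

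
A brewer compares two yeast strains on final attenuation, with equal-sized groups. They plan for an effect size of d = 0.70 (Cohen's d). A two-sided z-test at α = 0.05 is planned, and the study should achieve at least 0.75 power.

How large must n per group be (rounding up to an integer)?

n = 29 per group

For power 0.75 need Φ(δ − z_{0.025}) = 0.75, so δ = z_{0.025} + z_{0.25} = 1.960 + 0.674 = 2.634.
(The Φ(−δ − z_{α/2}) term is vanishingly small for δ > 0 and is dropped in the standard sample-size formula.)
δ = d·√(n/2) ⇒ n = 2(δ/d)² = 2 × (2.634 / 0.70)² = 28.33.
Rounding up, n = 29 per group.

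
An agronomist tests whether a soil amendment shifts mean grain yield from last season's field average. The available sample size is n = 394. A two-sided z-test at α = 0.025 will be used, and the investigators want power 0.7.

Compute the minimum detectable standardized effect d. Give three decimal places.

d ≈ 0.139

Need Φ(δ − 2.241) = 0.7, so δ = 2.241 + 0.524 = 2.766.
(The second rejection-region term Φ(−δ − z_{α/2}) is negligible and dropped.)
δ = d·√n ⇒ d = δ/√n = 2.766/√394 = 0.1393.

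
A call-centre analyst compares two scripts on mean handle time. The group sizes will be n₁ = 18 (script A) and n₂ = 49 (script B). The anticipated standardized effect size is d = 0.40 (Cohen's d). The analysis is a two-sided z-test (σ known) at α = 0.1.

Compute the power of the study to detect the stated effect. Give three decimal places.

Power ≈ 0.424

Noncentrality parameter: δ = d / √(1/n₁ + 1/n₂) = 0.40 / √(1/18 + 1/49) = 1.4513
Two-sided α = 0.1 → critical value z_{0.05} = 1.645.
Power = Φ(δ − 1.645) + Φ(−δ − 1.645) = Φ(-0.194) + Φ(-3.096) = 0.4233 + 0.0010 = 0.4242.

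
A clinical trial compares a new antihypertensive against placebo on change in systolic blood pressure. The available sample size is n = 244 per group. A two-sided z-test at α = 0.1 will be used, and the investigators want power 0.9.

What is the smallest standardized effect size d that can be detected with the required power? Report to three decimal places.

Need Φ(δ − 1.645) = 0.9, so δ = 1.645 + 1.282 = 2.926.
(The second rejection-region term Φ(−δ − z_{α/2}) is negligible and dropped.)
δ = d·√(n/2) ⇒ d = δ/√(n/2) = 2.926/√(244/2) = 0.2649.

d ≈ 0.265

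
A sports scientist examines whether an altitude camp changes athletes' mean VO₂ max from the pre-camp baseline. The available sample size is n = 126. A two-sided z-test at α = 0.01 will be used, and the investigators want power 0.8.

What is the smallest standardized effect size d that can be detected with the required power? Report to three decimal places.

d ≈ 0.304

Need Φ(δ − 2.576) = 0.8, so δ = 2.576 + 0.842 = 3.417.
(Lower-tail contribution to power is negligible for δ > 0.)
δ = d·√n ⇒ d = δ/√n = 3.417/√126 = 0.3045.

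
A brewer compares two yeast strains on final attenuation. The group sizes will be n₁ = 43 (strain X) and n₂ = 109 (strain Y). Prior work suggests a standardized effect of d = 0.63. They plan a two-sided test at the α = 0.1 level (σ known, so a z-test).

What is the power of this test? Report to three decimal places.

Power ≈ 0.968

Noncentrality parameter: δ = d / √(1/n₁ + 1/n₂) = 0.63 / √(1/43 + 1/109) = 3.4984
Critical value for a two-sided test at α = 0.1: z_{α/2} = 1.645.
Power = Φ(δ − 1.645) + Φ(−δ − 1.645) = Φ(1.854) + Φ(-5.143) = 0.9681 + 0.0000 = 0.9681.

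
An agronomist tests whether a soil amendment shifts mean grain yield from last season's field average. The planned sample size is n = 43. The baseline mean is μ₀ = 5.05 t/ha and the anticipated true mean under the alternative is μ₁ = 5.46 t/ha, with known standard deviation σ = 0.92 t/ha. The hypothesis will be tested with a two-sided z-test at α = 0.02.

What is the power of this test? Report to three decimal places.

Standardized effect: d = |μ₁ − μ₀| / σ = |5.46 − 5.05| / 0.92 = 0.4457
Noncentrality parameter: δ = d·√n = 0.4457 × √43 = 2.9223
Two-sided α = 0.02 → critical value z_{0.01} = 2.326.
Power = Φ(δ − 2.326) + Φ(−δ − 2.326) = Φ(0.596) + Φ(-5.249) = 0.7244 + 0.0000 = 0.7244.

Power ≈ 0.724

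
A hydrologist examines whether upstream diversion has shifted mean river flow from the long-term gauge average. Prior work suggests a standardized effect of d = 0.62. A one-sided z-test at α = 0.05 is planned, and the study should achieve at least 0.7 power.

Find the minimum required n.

n = 13

For power 0.7 need Φ(δ − z_{0.05}) = 0.7, so δ = z_{0.05} + z_{0.30} = 1.645 + 0.524 = 2.169.
δ = d·√n ⇒ n = (δ/d)² = (2.169 / 0.62)² = 12.24.
Rounding up, n = 13.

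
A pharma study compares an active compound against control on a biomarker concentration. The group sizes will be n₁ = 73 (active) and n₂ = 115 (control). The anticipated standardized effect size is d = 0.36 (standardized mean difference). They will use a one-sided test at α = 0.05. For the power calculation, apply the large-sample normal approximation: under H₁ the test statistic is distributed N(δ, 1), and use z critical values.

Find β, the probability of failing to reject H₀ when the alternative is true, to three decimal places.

Noncentrality parameter: δ = d / √(1/n₁ + 1/n₂) = 0.36 / √(1/73 + 1/115) = 2.4057
One-sided α = 0.05 → critical value z_{0.05} = 1.645.
Power = P(Z > 1.645 − δ) = Φ(0.761) = 0.7766.
Type II error: β = 1 − power = 1 − 0.7766 = 0.2234.

β ≈ 0.223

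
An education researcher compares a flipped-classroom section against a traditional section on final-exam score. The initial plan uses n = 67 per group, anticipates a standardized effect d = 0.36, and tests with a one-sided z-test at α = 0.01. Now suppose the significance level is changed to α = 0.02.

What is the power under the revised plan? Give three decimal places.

Power ≈ 0.512

δ = d·√(n/2) = 0.36 × √(67/2) = 2.0837 (unchanged). New critical value: z_{0.02} = 2.054.
Revised power = P(Z > 2.054 − δ) = Φ(0.030) = 0.5119.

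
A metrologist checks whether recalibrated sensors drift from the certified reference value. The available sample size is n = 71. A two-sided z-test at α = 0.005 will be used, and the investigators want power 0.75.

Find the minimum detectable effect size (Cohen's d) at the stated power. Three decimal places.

d ≈ 0.413

Required noncentrality: δ = z_{0.0025} + z_{0.25} = 2.807 + 0.674 = 3.482.
(The second rejection-region term Φ(−δ − z_{α/2}) is negligible and dropped.)
δ = d·√n ⇒ d = δ/√n = 3.482/√71 = 0.4132.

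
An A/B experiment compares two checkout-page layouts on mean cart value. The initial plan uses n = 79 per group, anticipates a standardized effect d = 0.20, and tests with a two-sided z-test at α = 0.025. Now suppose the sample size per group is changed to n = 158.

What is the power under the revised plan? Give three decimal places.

With n = 158 per group: δ = d·√(n/2) = 0.20 × √(158/2) = 1.7776. Critical value z_{0.0125} = 2.241.
Revised power = Φ(δ − 2.241) + Φ(−δ − 2.241) = Φ(-0.464) + Φ(-4.019) = 0.3214 + 0.0000 = 0.3214.

Power ≈ 0.321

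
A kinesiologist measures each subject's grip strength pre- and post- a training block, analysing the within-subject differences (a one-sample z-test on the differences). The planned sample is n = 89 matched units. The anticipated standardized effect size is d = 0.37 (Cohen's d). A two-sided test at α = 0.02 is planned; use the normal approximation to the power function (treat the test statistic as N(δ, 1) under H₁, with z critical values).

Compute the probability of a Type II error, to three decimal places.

β ≈ 0.122

Noncentrality parameter: δ = d·√n = 0.37 × √89 = 3.4906
Critical value for a two-sided test at α = 0.02: z_{α/2} = 2.326.
Power = Φ(δ − 2.326) + Φ(−δ − 2.326) = Φ(1.164) + Φ(-5.817) = 0.8778 + 0.0000 = 0.8778.
Type II error: β = 1 − power = 1 − 0.8778 = 0.1222.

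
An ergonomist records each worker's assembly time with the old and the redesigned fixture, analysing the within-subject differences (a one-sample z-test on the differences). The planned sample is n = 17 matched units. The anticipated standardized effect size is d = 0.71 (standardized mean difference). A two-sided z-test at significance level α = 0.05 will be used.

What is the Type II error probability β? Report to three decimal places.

β ≈ 0.167

Noncentrality parameter: δ = d·√n = 0.71 × √17 = 2.9274
Two-sided α = 0.05 → critical value z_{0.025} = 1.960.
Power = Φ(δ − 1.960) + Φ(−δ − 1.960) = Φ(0.967) + Φ(-4.887) = 0.8333 + 0.0000 = 0.8333.
Type II error: β = 1 − power = 1 − 0.8333 = 0.1667.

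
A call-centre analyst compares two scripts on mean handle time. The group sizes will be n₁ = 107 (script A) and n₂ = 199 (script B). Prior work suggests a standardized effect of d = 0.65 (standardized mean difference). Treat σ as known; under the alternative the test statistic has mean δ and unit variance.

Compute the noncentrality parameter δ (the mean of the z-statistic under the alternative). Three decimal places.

δ ≈ 5.422

The noncentrality parameter scales effect size by the design's sample-size factor: δ = d / √(1/n₁ + 1/n₂) = 0.65 / √(1/107 + 1/199) = 5.4221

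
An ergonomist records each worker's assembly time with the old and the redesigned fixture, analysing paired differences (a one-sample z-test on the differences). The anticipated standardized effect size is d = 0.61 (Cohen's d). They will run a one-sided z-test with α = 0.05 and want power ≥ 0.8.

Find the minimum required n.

For power 0.8 need Φ(δ − z_{0.05}) = 0.8, so δ = z_{0.05} + z_{0.20} = 1.645 + 0.842 = 2.486.
δ = d·√n ⇒ n = (δ/d)² = (2.486 / 0.61)² = 16.62.
Round up to the next whole unit.

n = 17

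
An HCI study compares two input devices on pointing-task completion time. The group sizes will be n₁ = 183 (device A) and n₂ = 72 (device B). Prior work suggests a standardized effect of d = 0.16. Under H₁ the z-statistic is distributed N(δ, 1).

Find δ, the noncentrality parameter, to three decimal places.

δ ≈ 1.150

The noncentrality parameter scales effect size by the design's sample-size factor: δ = d / √(1/n₁ + 1/n₂) = 0.16 / √(1/183 + 1/72) = 1.1501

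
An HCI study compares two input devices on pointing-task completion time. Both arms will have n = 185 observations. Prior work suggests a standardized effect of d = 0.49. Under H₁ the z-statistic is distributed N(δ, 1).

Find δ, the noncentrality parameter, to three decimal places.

δ ≈ 4.713

The noncentrality parameter scales effect size by the design's sample-size factor: δ = d·√(n/2) = 0.49 × √(185/2) = 4.7127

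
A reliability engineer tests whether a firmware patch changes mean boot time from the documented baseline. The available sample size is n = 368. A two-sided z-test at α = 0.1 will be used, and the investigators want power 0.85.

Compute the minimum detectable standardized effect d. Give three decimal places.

Required noncentrality: δ = z_{0.05} + z_{0.15} = 1.645 + 1.036 = 2.681.
(Lower-tail contribution to power is negligible for δ > 0.)
δ = d·√n ⇒ d = δ/√n = 2.681/√368 = 0.1398.

d ≈ 0.140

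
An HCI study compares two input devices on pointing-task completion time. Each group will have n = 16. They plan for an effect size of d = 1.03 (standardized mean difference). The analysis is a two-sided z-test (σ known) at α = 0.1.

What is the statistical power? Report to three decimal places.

Power ≈ 0.898

Noncentrality parameter: δ = d·√(n/2) = 1.03 × √(16/2) = 2.9133
Two-sided α = 0.1 → critical value z_{0.05} = 1.645.
Power = Φ(δ − 1.645) + Φ(−δ − 1.645) = Φ(1.268) + Φ(-4.558) = 0.8977 + 0.0000 = 0.8977.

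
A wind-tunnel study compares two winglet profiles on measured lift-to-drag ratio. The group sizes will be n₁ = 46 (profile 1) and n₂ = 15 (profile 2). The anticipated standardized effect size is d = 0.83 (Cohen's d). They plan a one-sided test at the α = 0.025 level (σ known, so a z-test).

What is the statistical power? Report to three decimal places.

Power ≈ 0.797

Noncentrality parameter: δ = d / √(1/n₁ + 1/n₂) = 0.83 / √(1/46 + 1/15) = 2.7915
Critical value for a one-sided test at α = 0.025: z_α = 1.960.
Power = P(Z > 1.960 − δ) = Φ(0.832) = 0.7972.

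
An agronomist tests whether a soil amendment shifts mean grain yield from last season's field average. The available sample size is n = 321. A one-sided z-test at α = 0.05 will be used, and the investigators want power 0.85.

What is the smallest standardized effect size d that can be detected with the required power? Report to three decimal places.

d ≈ 0.150

Required noncentrality: δ = z_{0.05} + z_{0.15} = 1.645 + 1.036 = 2.681.
δ = d·√n ⇒ d = δ/√n = 2.681/√321 = 0.1497.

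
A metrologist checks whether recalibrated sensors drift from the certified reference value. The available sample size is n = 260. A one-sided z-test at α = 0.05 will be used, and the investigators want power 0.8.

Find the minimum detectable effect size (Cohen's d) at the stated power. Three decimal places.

d ≈ 0.154

Required noncentrality: δ = z_{0.05} + z_{0.20} = 1.645 + 0.842 = 2.486.
δ = d·√n ⇒ d = δ/√n = 2.486/√260 = 0.1542.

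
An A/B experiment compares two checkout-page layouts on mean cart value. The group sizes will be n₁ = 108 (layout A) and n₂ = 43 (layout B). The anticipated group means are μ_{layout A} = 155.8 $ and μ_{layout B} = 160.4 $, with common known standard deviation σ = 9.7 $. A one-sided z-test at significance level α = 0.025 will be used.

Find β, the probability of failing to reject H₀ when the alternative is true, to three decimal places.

Standardized effect: d = |μ_{layout A} − μ_{layout B}| / σ = |155.8 − 160.4| / 9.7 = 0.4742
Noncentrality parameter: δ = d / √(1/n₁ + 1/n₂) = 0.4742 / √(1/108 + 1/43) = 2.6299
Critical value for a one-sided test at α = 0.025: z_α = 1.960.
Power = Φ(δ − 1.960) = Φ(0.670) = 0.7486.
Type II error: β = 1 − power = 1 − 0.7486 = 0.2514.

β ≈ 0.251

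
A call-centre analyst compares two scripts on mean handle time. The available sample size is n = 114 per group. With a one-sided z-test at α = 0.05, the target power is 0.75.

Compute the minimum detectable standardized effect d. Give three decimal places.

Need Φ(δ − 1.645) = 0.75, so δ = 1.645 + 0.674 = 2.319.
δ = d·√(n/2) ⇒ d = δ/√(n/2) = 2.319/√(114/2) = 0.3072.

d ≈ 0.307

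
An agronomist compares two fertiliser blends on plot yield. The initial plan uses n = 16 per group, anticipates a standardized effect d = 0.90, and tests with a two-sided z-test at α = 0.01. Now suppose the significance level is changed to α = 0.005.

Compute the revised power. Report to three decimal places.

δ = d·√(n/2) = 0.90 × √(16/2) = 2.5456 (unchanged). New critical value: z_{0.0025} = 2.807.
Revised power = Φ(δ − 2.807) + Φ(−δ − 2.807) = Φ(-0.261) + Φ(-5.353) = 0.3969 + 0.0000 = 0.3969.

Power ≈ 0.397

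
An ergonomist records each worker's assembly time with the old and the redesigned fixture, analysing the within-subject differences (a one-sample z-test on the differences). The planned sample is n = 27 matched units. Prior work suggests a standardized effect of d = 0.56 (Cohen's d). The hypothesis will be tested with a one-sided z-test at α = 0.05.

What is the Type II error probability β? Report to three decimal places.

Noncentrality parameter: δ = d·√n = 0.56 × √27 = 2.9098
Critical value for a one-sided test at α = 0.05: z_α = 1.645.
Power = P(Z > 1.645 − δ) = Φ(1.265) = 0.8971.
Type II error: β = 1 − power = 1 − 0.8971 = 0.1029.

β ≈ 0.103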